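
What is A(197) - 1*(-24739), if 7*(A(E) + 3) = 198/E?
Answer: 34111142/1379 ≈ 24736.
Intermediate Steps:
A(E) = -3 + 198/(7*E) (A(E) = -3 + (198/E)/7 = -3 + 198/(7*E))
A(197) - 1*(-24739) = (-3 + (198/7)/197) - 1*(-24739) = (-3 + (198/7)*(1/197)) + 24739 = (-3 + 198/1379) + 24739 = -3939/1379 + 24739 = 34111142/1379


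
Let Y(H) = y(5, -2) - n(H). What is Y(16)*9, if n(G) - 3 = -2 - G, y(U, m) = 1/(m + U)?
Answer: 138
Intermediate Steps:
y(U, m) = 1/(U + m)
n(G) = 1 - G (n(G) = 3 + (-2 - G) = 1 - G)
Y(H) = -⅔ + H (Y(H) = 1/(5 - 2) - (1 - H) = 1/3 + (-1 + H) = ⅓ + (-1 + H) = -⅔ + H)
Y(16)*9 = (-⅔ + 16)*9 = (46/3)*9 = 138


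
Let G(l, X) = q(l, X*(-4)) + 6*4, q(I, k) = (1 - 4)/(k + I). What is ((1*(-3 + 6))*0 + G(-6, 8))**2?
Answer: 837225/1444 ≈ 579.80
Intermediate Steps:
q(I, k) = -3/(I + k)
G(l, X) = 24 - 3/(l - 4*X) (G(l, X) = -3/(l + X*(-4)) + 6*4 = -3/(l - 4*X) + 24 = 24 - 3/(l - 4*X))
((1*(-3 + 6))*0 + G(-6, 8))**2 = ((1*(-3 + 6))*0 + (24 + 3/(-1*(-6) + 4*8)))**2 = ((1*3)*0 + (24 + 3/(6 + 32)))**2 = (3*0 + (24 + 3/38))**2 = (0 + (24 + 3*(1/38)))**2 = (0 + (24 + 3/38))**2 = (0 + 915/38)**2 = (915/38)**2 = 837225/1444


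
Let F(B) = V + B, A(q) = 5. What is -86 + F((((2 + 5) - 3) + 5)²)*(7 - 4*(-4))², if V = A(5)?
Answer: 45408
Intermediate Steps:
V = 5
F(B) = 5 + B
-86 + F((((2 + 5) - 3) + 5)²)*(7 - 4*(-4))² = -86 + (5 + (((2 + 5) - 3) + 5)²)*(7 - 4*(-4))² = -86 + (5 + ((7 - 3) + 5)²)*(7 + 16)² = -86 + (5 + (4 + 5)²)*23² = -86 + (5 + 9²)*529 = -86 + (5 + 81)*529 = -86 + 86*529 = -86 + 45494 = 45408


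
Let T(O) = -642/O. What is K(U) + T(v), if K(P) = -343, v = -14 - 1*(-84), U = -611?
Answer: -12326/35 ≈ -352.17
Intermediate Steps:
v = 70 (v = -14 + 84 = 70)
K(U) + T(v) = -343 - 642/70 = -343 - 642*1/70 = -343 - 321/35 = -12326/35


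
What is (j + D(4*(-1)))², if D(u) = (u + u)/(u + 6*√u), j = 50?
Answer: 62992/25 + 1506*I/25 ≈ 2519.7 + 60.24*I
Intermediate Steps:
D(u) = 2*u/(u + 6*√u) (D(u) = (2*u)/(u + 6*√u) = 2*u/(u + 6*√u))
(j + D(4*(-1)))² = (50 + 2*(4*(-1))/(4*(-1) + 6*√(4*(-1))))² = (50 + 2*(-4)/(-4 + 6*√(-4)))² = (50 + 2*(-4)/(-4 + 6*(2*I)))² = (50 + 2*(-4)/(-4 + 12*I))² = (50 + 2*(-4)*((-4 - 12*I)/160))² = (50 + (⅕ + 3*I/5))² = (251/5 + 3*I/5)²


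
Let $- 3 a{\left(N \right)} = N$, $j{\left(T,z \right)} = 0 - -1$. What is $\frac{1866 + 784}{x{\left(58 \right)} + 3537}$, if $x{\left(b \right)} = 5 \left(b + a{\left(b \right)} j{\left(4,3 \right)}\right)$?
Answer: $\frac{7950}{11191} \approx 0.71039$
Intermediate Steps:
$j{\left(T,z \right)} = 1$ ($j{\left(T,z \right)} = 0 + 1 = 1$)
$a{\left(N \right)} = - \frac{N}{3}$
$x{\left(b \right)} = \frac{10 b}{3}$ ($x{\left(b \right)} = 5 \left(b + - \frac{b}{3} \cdot 1\right) = 5 \left(b - \frac{b}{3}\right) = 5 \frac{2 b}{3} = \frac{10 b}{3}$)
$\frac{1866 + 784}{x{\left(58 \right)} + 3537} = \frac{1866 + 784}{\frac{10}{3} \cdot 58 + 3537} = \frac{2650}{\frac{580}{3} + 3537} = \frac{2650}{\frac{11191}{3}} = 2650 \cdot \frac{3}{11191} = \frac{7950}{11191}$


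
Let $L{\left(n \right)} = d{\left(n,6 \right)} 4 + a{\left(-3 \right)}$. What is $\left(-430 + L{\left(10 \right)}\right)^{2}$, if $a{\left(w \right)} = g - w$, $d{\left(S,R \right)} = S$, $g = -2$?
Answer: $151321$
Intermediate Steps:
$a{\left(w \right)} = -2 - w$
$L{\left(n \right)} = 1 + 4 n$ ($L{\left(n \right)} = n 4 - -1 = 4 n + \left(-2 + 3\right) = 4 n + 1 = 1 + 4 n$)
$\left(-430 + L{\left(10 \right)}\right)^{2} = \left(-430 + \left(1 + 4 \cdot 10\right)\right)^{2} = \left(-430 + \left(1 + 40\right)\right)^{2} = \left(-430 + 41\right)^{2} = \left(-389\right)^{2} = 151321$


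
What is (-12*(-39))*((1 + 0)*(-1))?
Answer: -468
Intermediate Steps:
(-12*(-39))*((1 + 0)*(-1)) = 468*(1*(-1)) = 468*(-1) = -468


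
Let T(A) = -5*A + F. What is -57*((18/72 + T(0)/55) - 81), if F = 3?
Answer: 1011921/220 ≈ 4599.6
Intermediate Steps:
T(A) = 3 - 5*A (T(A) = -5*A + 3 = 3 - 5*A)
-57*((18/72 + T(0)/55) - 81) = -57*((18/72 + (3 - 5*0)/55) - 81) = -57*((18*(1/72) + (3 + 0)*(1/55)) - 81) = -57*((¼ + 3*(1/55)) - 81) = -57*((¼ + 3/55) - 81) = -57*(67/220 - 81) = -57*(-17753/220) = 1011921/220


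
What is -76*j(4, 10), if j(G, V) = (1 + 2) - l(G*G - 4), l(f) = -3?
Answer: -456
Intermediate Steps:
j(G, V) = 6 (j(G, V) = (1 + 2) - 1*(-3) = 3 + 3 = 6)
-76*j(4, 10) = -76*6 = -456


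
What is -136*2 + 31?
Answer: -241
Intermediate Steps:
-136*2 + 31 = -8*34 + 31 = -272 + 31 = -241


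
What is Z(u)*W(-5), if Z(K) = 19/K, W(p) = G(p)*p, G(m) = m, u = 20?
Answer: 95/4 ≈ 23.750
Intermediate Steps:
W(p) = p² (W(p) = p*p = p²)
Z(u)*W(-5) = (19/20)*(-5)² = (19*(1/20))*25 = (19/20)*25 = 95/4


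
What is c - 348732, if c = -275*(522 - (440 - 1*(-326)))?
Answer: -281632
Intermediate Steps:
c = 67100 (c = -275*(522 - (440 + 326)) = -275*(522 - 1*766) = -275*(522 - 766) = -275*(-244) = 67100)
c - 348732 = 67100 - 348732 = -281632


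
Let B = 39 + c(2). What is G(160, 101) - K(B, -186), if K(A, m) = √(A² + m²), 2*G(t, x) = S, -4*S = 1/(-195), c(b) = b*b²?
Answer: 1/1560 - √36805 ≈ -191.85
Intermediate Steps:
c(b) = b³
S = 1/780 (S = -¼/(-195) = -¼*(-1/195) = 1/780 ≈ 0.0012821)
B = 47 (B = 39 + 2³ = 39 + 8 = 47)
G(t, x) = 1/1560 (G(t, x) = (½)*(1/780) = 1/1560)
G(160, 101) - K(B, -186) = 1/1560 - √(47² + (-186)²) = 1/1560 - √(2209 + 34596) = 1/1560 - √36805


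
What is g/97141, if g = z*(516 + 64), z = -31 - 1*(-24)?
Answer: -4060/97141 ≈ -0.041795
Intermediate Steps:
z = -7 (z = -31 + 24 = -7)
g = -4060 (g = -7*(516 + 64) = -7*580 = -4060)
g/97141 = -4060/97141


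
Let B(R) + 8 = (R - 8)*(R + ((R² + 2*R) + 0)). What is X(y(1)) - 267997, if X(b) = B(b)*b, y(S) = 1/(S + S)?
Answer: -4288121/16 ≈ -2.6801e+5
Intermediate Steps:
y(S) = 1/(2*S)
B(R) = -8 + (-8 + R)*(R² + 3*R) (B(R) = -8 + (R - 8)*(R + ((R² + 2*R) + 0)) = -8 + (-8 + R)*(R + (R² + 2*R)) = -8 + (-8 + R)*(R² + 3*R))
X(b) = b*(-8 + b³ - 24*b - 5*b²) (X(b) = (-8 + b³ - 24*b - 5*b²)*b = b*(-8 + b³ - 24*b - 5*b²))
X(y(1)) - 267997 = ((½)/1)*(-8 + ((½)/1)³ - 12/1 - 5*((½)/1)²) - 267997 = ((½)*1)*(-8 + ((½)*1)³ - 12 - 5*((½)*1)²) - 267997 = (-8 + (½)³ - 24*½ - 5*(½)²)/2 - 267997 = (-8 + ⅛ - 12 - 5*¼)/2 - 267997 = (-8 + ⅛ - 12 - 5/4)/2 - 267997 = (½)*(-169/8) - 267997 = -169/16 - 267997 = -4288121/16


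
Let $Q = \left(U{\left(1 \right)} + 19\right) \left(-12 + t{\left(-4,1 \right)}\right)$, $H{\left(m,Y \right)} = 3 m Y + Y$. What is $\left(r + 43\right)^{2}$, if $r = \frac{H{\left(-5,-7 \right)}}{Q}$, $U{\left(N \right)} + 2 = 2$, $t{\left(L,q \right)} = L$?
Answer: $\frac{42081169}{23104} \approx 1821.4$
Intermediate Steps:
$H{\left(m,Y \right)} = Y + 3 Y m$ ($H{\left(m,Y \right)} = 3 Y m + Y = Y + 3 Y m$)
$U{\left(N \right)} = 0$ ($U{\left(N \right)} = -2 + 2 = 0$)
$Q = -304$ ($Q = \left(0 + 19\right) \left(-12 - 4\right) = 19 \left(-16\right) = -304$)
$r = - \frac{49}{152}$ ($r = \frac{\left(-7\right) \left(1 + 3 \left(-5\right)\right)}{-304} = - 7 \left(1 - 15\right) \left(- \frac{1}{304}\right) = \left(-7\right) \left(-14\right) \left(- \frac{1}{304}\right) = 98 \left(- \frac{1}{304}\right) = - \frac{49}{152} \approx -0.32237$)
$\left(r + 43\right)^{2} = \left(- \frac{49}{152} + 43\right)^{2} = \left(\frac{6487}{152}\right)^{2} = \frac{42081169}{23104}$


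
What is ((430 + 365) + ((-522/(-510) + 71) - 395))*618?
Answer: 24795396/85 ≈ 2.9171e+5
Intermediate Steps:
((430 + 365) + ((-522/(-510) + 71) - 395))*618 = (795 + ((-522*(-1/510) + 71) - 395))*618 = (795 + ((87/85 + 71) - 395))*618 = (795 + (6122/85 - 395))*618 = (795 - 27453/85)*618 = (40122/85)*618 = 24795396/85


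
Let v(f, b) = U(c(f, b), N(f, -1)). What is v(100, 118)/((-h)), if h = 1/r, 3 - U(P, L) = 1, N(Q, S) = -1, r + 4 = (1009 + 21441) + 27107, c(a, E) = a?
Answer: -99106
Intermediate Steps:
r = 49553 (r = -4 + ((1009 + 21441) + 27107) = -4 + (22450 + 27107) = -4 + 49557 = 49553)
U(P, L) = 2 (U(P, L) = 3 - 1*1 = 3 - 1 = 2)
h = 1/49553 ≈ 2.0180e-5
v(f, b) = 2
v(100, 118)/((-h)) = 2/((-1*1/49553)) = 2/(-1/49553) = 2*(-49553) = -99106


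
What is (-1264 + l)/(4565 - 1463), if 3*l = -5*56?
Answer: -2036/4653 ≈ -0.43757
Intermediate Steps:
l = -280/3 (l = (-5*56)/3 = (⅓)*(-280) = -280/3 ≈ -93.333)
(-1264 + l)/(4565 - 1463) = (-1264 - 280/3)/(4565 - 1463) = -4072/3/3102 = -4072/3*1/3102 = -2036/4653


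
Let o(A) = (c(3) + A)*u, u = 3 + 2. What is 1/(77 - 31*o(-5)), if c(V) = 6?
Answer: -1/78 ≈ -0.012821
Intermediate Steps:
u = 5
o(A) = 30 + 5*A (o(A) = (6 + A)*5 = 30 + 5*A)
1/(77 - 31*o(-5)) = 1/(77 - 31*(30 + 5*(-5))) = 1/(77 - 31*(30 - 25)) = 1/(77 - 31*5) = 1/(77 - 155) = 1/(-78) = -1/78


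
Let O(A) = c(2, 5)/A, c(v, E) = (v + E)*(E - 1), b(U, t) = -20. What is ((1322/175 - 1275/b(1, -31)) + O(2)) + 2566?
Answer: 1855913/700 ≈ 2651.3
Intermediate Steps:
c(v, E) = (-1 + E)*(E + v) (c(v, E) = (E + v)*(-1 + E) = (-1 + E)*(E + v))
O(A) = 28/A (O(A) = (5² - 1*5 - 1*2 + 5*2)/A = (25 - 5 - 2 + 10)/A = 28/A)
((1322/175 - 1275/b(1, -31)) + O(2)) + 2566 = ((1322/175 - 1275/(-20)) + 28/2) + 2566 = ((1322*(1/175) - 1275*(-1/20)) + 28*(½)) + 2566 = ((1322/175 + 255/4) + 14) + 2566 = (49913/700 + 14) + 2566 = 59713/700 + 2566 = 1855913/700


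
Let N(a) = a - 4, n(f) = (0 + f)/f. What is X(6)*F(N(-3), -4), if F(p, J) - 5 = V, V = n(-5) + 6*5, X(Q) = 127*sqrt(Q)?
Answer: 4572*sqrt(6) ≈ 11199.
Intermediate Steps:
n(f) = 1 (n(f) = f/f = 1)
N(a) = -4 + a
V = 31 (V = 1 + 6*5 = 1 + 30 = 31)
F(p, J) = 36 (F(p, J) = 5 + 31 = 36)
X(6)*F(N(-3), -4) = (127*sqrt(6))*36 = 4572*sqrt(6)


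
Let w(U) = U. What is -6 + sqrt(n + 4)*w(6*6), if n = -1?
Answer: -6 + 36*sqrt(3) ≈ 56.354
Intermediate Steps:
-6 + sqrt(n + 4)*w(6*6) = -6 + sqrt(-1 + 4)*(6*6) = -6 + sqrt(3)*36 = -6 + 36*sqrt(3)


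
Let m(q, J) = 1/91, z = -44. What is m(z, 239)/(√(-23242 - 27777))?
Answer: -I*√51019/4642729 ≈ -4.8651e-5*I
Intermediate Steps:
m(q, J) = 1/91
m(z, 239)/(√(-23242 - 27777)) = 1/(91*(√(-23242 - 27777))) = 1/(91*(√(-51019))) = 1/(91*((I*√51019))) = (-I*√51019/51019)/91 = -I*√51019/4642729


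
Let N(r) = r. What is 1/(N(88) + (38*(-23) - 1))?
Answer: -1/787 ≈ -0.0012706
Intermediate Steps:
1/(N(88) + (38*(-23) - 1)) = 1/(88 + (38*(-23) - 1)) = 1/(88 + (-874 - 1)) = 1/(88 - 875) = 1/(-787) = -1/787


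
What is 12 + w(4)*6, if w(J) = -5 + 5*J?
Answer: 102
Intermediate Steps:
12 + w(4)*6 = 12 + (-5 + 5*4)*6 = 12 + (-5 + 20)*6 = 12 + 15*6 = 12 + 90 = 102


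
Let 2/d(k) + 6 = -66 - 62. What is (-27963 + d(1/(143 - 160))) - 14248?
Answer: -2828138/67 ≈ -42211.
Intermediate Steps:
d(k) = -1/67 (d(k) = 2/(-6 + (-66 - 62)) = 2/(-6 - 128) = 2/(-134) = 2*(-1/134) = -1/67)
(-27963 + d(1/(143 - 160))) - 14248 = (-27963 - 1/67) - 14248 = -1873522/67 - 14248 = -2828138/67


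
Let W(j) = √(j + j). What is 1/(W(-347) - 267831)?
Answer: -267831/71733445255 - I*√694/71733445255 ≈ -3.7337e-6 - 3.6725e-10*I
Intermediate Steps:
W(j) = √2*√j (W(j) = √(2*j) = √2*√j)
1/(W(-347) - 267831) = 1/(√2*√(-347) - 267831) = 1/(√2*(I*√347) - 267831) = 1/(I*√694 - 267831) = 1/(-267831 + I*√694)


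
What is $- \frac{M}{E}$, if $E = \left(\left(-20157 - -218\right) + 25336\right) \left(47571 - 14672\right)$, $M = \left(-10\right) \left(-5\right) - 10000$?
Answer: $\frac{9950}{177555903} \approx 5.6039 \cdot 10^{-5}$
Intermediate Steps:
$M = -9950$ ($M = 50 - 10000 = -9950$)
$E = 177555903$ ($E = \left(\left(-20157 + 218\right) + 25336\right) 32899 = \left(-19939 + 25336\right) 32899 = 5397 \cdot 32899 = 177555903$)
$- \frac{M}{E} = - \frac{-9950}{177555903} = \left(-1\right) \left(- \frac{9950}{177555903}\right) = \frac{9950}{177555903}$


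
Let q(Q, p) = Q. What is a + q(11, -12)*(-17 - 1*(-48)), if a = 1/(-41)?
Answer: 13980/41 ≈ 340.98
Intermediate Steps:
a = -1/41 ≈ -0.024390
a + q(11, -12)*(-17 - 1*(-48)) = -1/41 + 11*(-17 - 1*(-48)) = -1/41 + 11*(-17 + 48) = -1/41 + 11*31 = -1/41 + 341 = 13980/41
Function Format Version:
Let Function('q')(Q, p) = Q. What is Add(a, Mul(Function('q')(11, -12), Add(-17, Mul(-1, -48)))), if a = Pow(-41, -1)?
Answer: Rational(13980, 41) ≈ 340.98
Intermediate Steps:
a = Rational(-1, 41) ≈ -0.024390
Add(a, Mul(Function('q')(11, -12), Add(-17, Mul(-1, -48)))) = Add(Rational(-1, 41), Mul(11, Add(-17, Mul(-1, -48)))) = Add(Rational(-1, 41), Mul(11, Add(-17, 48))) = Add(Rational(-1, 41), Mul(11, 31)) = Add(Rational(-1, 41), 341) = Rational(13980, 41)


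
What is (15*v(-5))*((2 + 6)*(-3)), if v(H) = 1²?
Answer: -360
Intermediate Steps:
v(H) = 1
(15*v(-5))*((2 + 6)*(-3)) = (15*1)*((2 + 6)*(-3)) = 15*(8*(-3)) = 15*(-24) = -360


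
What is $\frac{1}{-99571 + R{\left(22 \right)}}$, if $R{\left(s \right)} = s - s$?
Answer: $- \frac{1}{99571} \approx -1.0043 \cdot 10^{-5}$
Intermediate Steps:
$R{\left(s \right)} = 0$
$\frac{1}{-99571 + R{\left(22 \right)}} = \frac{1}{-99571 + 0} = \frac{1}{-99571} = - \frac{1}{99571}$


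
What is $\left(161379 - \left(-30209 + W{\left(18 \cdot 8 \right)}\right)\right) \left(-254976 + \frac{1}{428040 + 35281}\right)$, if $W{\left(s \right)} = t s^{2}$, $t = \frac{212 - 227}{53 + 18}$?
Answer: $- \frac{1643715576118747460}{32895791} \approx -4.9967 \cdot 10^{10}$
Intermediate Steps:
$t = - \frac{15}{71} \approx -0.21127$
$W{\left(s \right)} = - \frac{15 s^{2}}{71}$
$\left(161379 - \left(-30209 + W{\left(18 \cdot 8 \right)}\right)\right) \left(-254976 + \frac{1}{428040 + 35281}\right) = \left(161379 + \left(30209 - - \frac{15 \left(18 \cdot 8\right)^{2}}{71}\right)\right) \left(-254976 + \frac{1}{428040 + 35281}\right) = \left(161379 + \left(30209 - - \frac{15 \cdot 144^{2}}{71}\right)\right) \left(-254976 + \frac{1}{463321}\right) = \left(161379 + \left(30209 - \left(- \frac{15}{71}\right) 20736\right)\right) \left(-254976 + \frac{1}{463321}\right) = \left(161379 + \left(30209 - - \frac{311040}{71}\right)\right) \left(- \frac{118135735295}{463321}\right) = \left(161379 + \left(30209 + \frac{311040}{71}\right)\right) \left(- \frac{118135735295}{463321}\right) = \left(161379 + \frac{2455879}{71}\right) \left(- \frac{118135735295}{463321}\right) = \frac{13913788}{71} \left(- \frac{118135735295}{463321}\right) = - \frac{1643715576118747460}{32895791}$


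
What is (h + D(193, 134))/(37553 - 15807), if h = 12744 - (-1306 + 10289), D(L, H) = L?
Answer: 1977/10873 ≈ 0.18183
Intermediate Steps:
h = 3761 (h = 12744 - 1*8983 = 12744 - 8983 = 3761)
(h + D(193, 134))/(37553 - 15807) = (3761 + 193)/(37553 - 15807) = 3954/21746 = 3954*(1/21746) = 1977/10873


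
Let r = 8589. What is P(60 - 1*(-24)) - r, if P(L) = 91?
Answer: -8498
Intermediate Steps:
P(60 - 1*(-24)) - r = 91 - 1*8589 = 91 - 8589 = -8498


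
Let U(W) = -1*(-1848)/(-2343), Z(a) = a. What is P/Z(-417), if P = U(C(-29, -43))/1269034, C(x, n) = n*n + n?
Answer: 28/18786144819 ≈ 1.4905e-9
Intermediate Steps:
C(x, n) = n + n² (C(x, n) = n² + n = n + n²)
U(W) = -56/71 (U(W) = 1848*(-1/2343) = -56/71)
P = -28/45050707 (P = -56/71/1269034 = -56/71*1/1269034 = -28/45050707 ≈ -6.2152e-7)
P/Z(-417) = -28/45050707/(-417) = -28/45050707*(-1/417) = 28/18786144819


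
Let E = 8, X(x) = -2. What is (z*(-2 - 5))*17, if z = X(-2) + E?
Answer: -714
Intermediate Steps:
z = 6 (z = -2 + 8 = 6)
(z*(-2 - 5))*17 = (6*(-2 - 5))*17 = (6*(-7))*17 = -42*17 = -714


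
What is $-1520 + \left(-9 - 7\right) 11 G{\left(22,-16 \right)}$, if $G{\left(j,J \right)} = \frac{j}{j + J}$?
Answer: $- \frac{6496}{3} \approx -2165.3$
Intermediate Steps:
$G{\left(j,J \right)} = \frac{j}{J + j}$
$-1520 + \left(-9 - 7\right) 11 G{\left(22,-16 \right)} = -1520 + \left(-9 - 7\right) 11 \frac{22}{-16 + 22} = -1520 + \left(-16\right) 11 \cdot \frac{22}{6} = -1520 - 176 \cdot 22 \cdot \frac{1}{6} = -1520 - \frac{1936}{3} = - \frac{6496}{3}$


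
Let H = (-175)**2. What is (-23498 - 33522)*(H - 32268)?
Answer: 93683860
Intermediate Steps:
H = 30625
(-23498 - 33522)*(H - 32268) = (-23498 - 33522)*(30625 - 32268) = -57020*(-1643) = 93683860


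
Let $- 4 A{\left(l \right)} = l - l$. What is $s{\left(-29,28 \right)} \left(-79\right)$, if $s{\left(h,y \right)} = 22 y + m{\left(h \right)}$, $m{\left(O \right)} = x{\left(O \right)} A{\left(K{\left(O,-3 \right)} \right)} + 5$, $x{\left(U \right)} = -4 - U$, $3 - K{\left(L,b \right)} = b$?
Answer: $-49059$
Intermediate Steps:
$K{\left(L,b \right)} = 3 - b$
$A{\left(l \right)} = 0$ ($A{\left(l \right)} = - \frac{l - l}{4} = \left(- \frac{1}{4}\right) 0 = 0$)
$m{\left(O \right)} = 5$ ($m{\left(O \right)} = \left(-4 - O\right) 0 + 5 = 0 + 5 = 5$)
$s{\left(h,y \right)} = 5 + 22 y$ ($s{\left(h,y \right)} = 22 y + 5 = 5 + 22 y$)
$s{\left(-29,28 \right)} \left(-79\right) = \left(5 + 22 \cdot 28\right) \left(-79\right) = \left(5 + 616\right) \left(-79\right) = 621 \left(-79\right) = -49059$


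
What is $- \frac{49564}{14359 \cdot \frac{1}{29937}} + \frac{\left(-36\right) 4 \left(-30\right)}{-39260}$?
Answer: $- \frac{2912697531228}{28186717} \approx -1.0334 \cdot 10^{5}$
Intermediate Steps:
$- \frac{49564}{14359 \cdot \frac{1}{29937}} + \frac{\left(-36\right) 4 \left(-30\right)}{-39260} = - \frac{49564}{14359 \cdot \frac{1}{29937}} + \left(-144\right) \left(-30\right) \left(- \frac{1}{39260}\right) = - \frac{49564}{\frac{14359}{29937}} + 4320 \left(- \frac{1}{39260}\right) = \left(-49564\right) \frac{29937}{14359} - \frac{216}{1963} = - \frac{1483797468}{14359} - \frac{216}{1963} = - \frac{2912697531228}{28186717}$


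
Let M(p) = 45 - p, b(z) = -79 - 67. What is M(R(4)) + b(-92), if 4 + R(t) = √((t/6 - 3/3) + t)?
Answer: -97 - √33/3 ≈ -98.915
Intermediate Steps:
b(z) = -146
R(t) = -4 + √(-1 + 7*t/6) (R(t) = -4 + √((t/6 - 3/3) + t) = -4 + √((t*(⅙) - 3*⅓) + t) = -4 + √((t/6 - 1) + t) = -4 + √((-1 + t/6) + t) = -4 + √(-1 + 7*t/6))
M(R(4)) + b(-92) = (45 - (-4 + √(-36 + 42*4)/6)) - 146 = (45 - (-4 + √(-36 + 168)/6)) - 146 = (45 - (-4 + √132/6)) - 146 = (45 - (-4 + (2*√33)/6)) - 146 = (45 - (-4 + √33/3)) - 146 = (45 + (4 - √33/3)) - 146 = (49 - √33/3) - 146 = -97 - √33/3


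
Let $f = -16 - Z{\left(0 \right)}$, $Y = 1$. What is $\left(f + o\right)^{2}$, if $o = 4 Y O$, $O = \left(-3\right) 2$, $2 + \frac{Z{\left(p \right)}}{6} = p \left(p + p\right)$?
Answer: $784$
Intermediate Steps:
$Z{\left(p \right)} = -12 + 12 p^{2}$ ($Z{\left(p \right)} = -12 + 6 p \left(p + p\right) = -12 + 6 p 2 p = -12 + 6 \cdot 2 p^{2} = -12 + 12 p^{2}$)
$O = -6$
$o = -24$ ($o = 4 \cdot 1 \left(-6\right) = 4 \left(-6\right) = -24$)
$f = -4$ ($f = -16 - \left(-12 + 12 \cdot 0^{2}\right) = -16 - \left(-12 + 12 \cdot 0\right) = -16 - \left(-12 + 0\right) = -16 - -12 = -16 + 12 = -4$)
$\left(f + o\right)^{2} = \left(-4 - 24\right)^{2} = \left(-28\right)^{2} = 784$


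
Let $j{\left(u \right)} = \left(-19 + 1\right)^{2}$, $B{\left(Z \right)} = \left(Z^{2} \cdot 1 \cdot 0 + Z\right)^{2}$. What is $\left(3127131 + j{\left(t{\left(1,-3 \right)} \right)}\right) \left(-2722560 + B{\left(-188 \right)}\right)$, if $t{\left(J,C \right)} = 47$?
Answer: $-8404147115280$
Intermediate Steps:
$B{\left(Z \right)} = Z^{2}$ ($B{\left(Z \right)} = \left(Z^{2} \cdot 0 + Z\right)^{2} = \left(0 + Z\right)^{2} = Z^{2}$)
$j{\left(u \right)} = 324$ ($j{\left(u \right)} = \left(-18\right)^{2} = 324$)
$\left(3127131 + j{\left(t{\left(1,-3 \right)} \right)}\right) \left(-2722560 + B{\left(-188 \right)}\right) = \left(3127131 + 324\right) \left(-2722560 + \left(-188\right)^{2}\right) = 3127455 \left(-2722560 + 35344\right) = 3127455 \left(-2687216\right) = -8404147115280$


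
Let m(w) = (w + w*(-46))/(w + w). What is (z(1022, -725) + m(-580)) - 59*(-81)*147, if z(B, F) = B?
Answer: 1407025/2 ≈ 7.0351e+5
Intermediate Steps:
m(w) = -45/2 (m(w) = (w - 46*w)/((2*w)) = (-45*w)*(1/(2*w)) = -45/2)
(z(1022, -725) + m(-580)) - 59*(-81)*147 = (1022 - 45/2) - 59*(-81)*147 = 1999/2 + 4779*147 = 1999/2 + 702513 = 1407025/2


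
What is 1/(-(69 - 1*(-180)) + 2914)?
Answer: 1/2665 ≈ 0.00037523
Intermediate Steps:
1/(-(69 - 1*(-180)) + 2914) = 1/(-(69 + 180) + 2914) = 1/(-1*249 + 2914) = 1/(-249 + 2914) = 1/2665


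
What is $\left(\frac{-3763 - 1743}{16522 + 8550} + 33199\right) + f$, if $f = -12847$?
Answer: $\frac{255129919}{12536} \approx 20352.0$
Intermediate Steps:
$\left(\frac{-3763 - 1743}{16522 + 8550} + 33199\right) + f = \left(\frac{-3763 - 1743}{16522 + 8550} + 33199\right) - 12847 = \left(- \frac{5506}{25072} + 33199\right) - 12847 = \left(\left(-5506\right) \frac{1}{25072} + 33199\right) - 12847 = \left(- \frac{2753}{12536} + 33199\right) - 12847 = \frac{416179911}{12536} - 12847 = \frac{255129919}{12536}$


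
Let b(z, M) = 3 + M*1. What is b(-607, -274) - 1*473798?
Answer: -474069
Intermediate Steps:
b(z, M) = 3 + M
b(-607, -274) - 1*473798 = (3 - 274) - 1*473798 = -271 - 473798 = -474069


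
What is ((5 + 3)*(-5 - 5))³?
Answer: -512000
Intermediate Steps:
((5 + 3)*(-5 - 5))³ = (8*(-10))³ = (-80)³ = -512000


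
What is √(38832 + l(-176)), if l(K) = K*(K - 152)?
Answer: 4*√6035 ≈ 310.74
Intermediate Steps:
l(K) = K*(-152 + K)
√(38832 + l(-176)) = √(38832 - 176*(-152 - 176)) = √(38832 - 176*(-328)) = √(38832 + 57728) = √96560 = 4*√6035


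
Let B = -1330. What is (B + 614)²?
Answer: 512656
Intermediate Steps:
(B + 614)² = (-1330 + 614)² = (-716)² = 512656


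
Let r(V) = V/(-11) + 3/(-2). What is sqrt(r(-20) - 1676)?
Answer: I*sqrt(811030)/22 ≈ 40.935*I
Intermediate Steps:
r(V) = -3/2 - V/11 (r(V) = V*(-1/11) + 3*(-1/2) = -V/11 - 3/2 = -3/2 - V/11)
sqrt(r(-20) - 1676) = sqrt((-3/2 - 1/11*(-20)) - 1676) = sqrt((-3/2 + 20/11) - 1676) = sqrt(7/22 - 1676) = sqrt(-36865/22) = I*sqrt(811030)/22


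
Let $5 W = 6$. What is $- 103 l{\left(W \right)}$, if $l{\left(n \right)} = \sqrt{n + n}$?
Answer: $- \frac{206 \sqrt{15}}{5} \approx -159.57$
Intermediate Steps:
$W = \frac{6}{5}$ ($W = \frac{1}{5} \cdot 6 = \frac{6}{5} \approx 1.2$)
$l{\left(n \right)} = \sqrt{2} \sqrt{n}$ ($l{\left(n \right)} = \sqrt{2 n} = \sqrt{2} \sqrt{n}$)
$- 103 l{\left(W \right)} = - 103 \sqrt{2} \sqrt{\frac{6}{5}} = - 103 \sqrt{2} \frac{\sqrt{30}}{5} = - 103 \frac{2 \sqrt{15}}{5} = - \frac{206 \sqrt{15}}{5}$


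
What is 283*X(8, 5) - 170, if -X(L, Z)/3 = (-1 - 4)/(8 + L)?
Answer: 1525/16 ≈ 95.313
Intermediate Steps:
X(L, Z) = 15/(8 + L) (X(L, Z) = -3*(-1 - 4)/(8 + L) = -(-15)/(8 + L) = 15/(8 + L))
283*X(8, 5) - 170 = 283*(15/(8 + 8)) - 170 = 283*(15/16) - 170 = 4245/16 - 170 = 1525/16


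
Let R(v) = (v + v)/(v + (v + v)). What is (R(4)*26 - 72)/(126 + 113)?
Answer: -164/717 ≈ -0.22873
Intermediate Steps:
R(v) = ⅔ (R(v) = (2*v)/(v + 2*v) = (2*v)/((3*v)) = (2*v)*(1/(3*v)) = ⅔)
(R(4)*26 - 72)/(126 + 113) = ((⅔)*26 - 72)/(126 + 113) = (52/3 - 72)/239 = -164/3*1/239 = -164/717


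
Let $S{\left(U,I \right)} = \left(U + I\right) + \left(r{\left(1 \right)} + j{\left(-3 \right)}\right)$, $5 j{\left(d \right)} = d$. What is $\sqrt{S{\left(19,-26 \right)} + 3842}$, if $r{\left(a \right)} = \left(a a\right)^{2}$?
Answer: $\frac{\sqrt{95885}}{5} \approx 61.931$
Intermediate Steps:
$j{\left(d \right)} = \frac{d}{5}$
$r{\left(a \right)} = a^{4}$ ($r{\left(a \right)} = \left(a^{2}\right)^{2} = a^{4}$)
$S{\left(U,I \right)} = \frac{2}{5} + I + U$ ($S{\left(U,I \right)} = \left(U + I\right) + \left(1^{4} + \frac{1}{5} \left(-3\right)\right) = \left(I + U\right) + \left(1 - \frac{3}{5}\right) = \left(I + U\right) + \frac{2}{5} = \frac{2}{5} + I + U$)
$\sqrt{S{\left(19,-26 \right)} + 3842} = \sqrt{\left(\frac{2}{5} - 26 + 19\right) + 3842} = \sqrt{- \frac{33}{5} + 3842} = \sqrt{\frac{19177}{5}} = \frac{\sqrt{95885}}{5}$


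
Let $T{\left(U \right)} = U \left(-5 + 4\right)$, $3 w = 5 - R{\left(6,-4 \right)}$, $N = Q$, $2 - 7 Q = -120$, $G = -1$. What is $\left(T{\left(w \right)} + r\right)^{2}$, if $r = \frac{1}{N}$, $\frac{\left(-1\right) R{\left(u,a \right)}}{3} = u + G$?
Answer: $\frac{5851561}{133956} \approx 43.683$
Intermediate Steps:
$Q = \frac{122}{7}$ ($Q = \frac{2}{7} - - \frac{120}{7} = \frac{2}{7} + \frac{120}{7} = \frac{122}{7} \approx 17.429$)
$R{\left(u,a \right)} = 3 - 3 u$ ($R{\left(u,a \right)} = - 3 \left(u - 1\right) = - 3 \left(-1 + u\right) = 3 - 3 u$)
$N = \frac{122}{7} \approx 17.429$
$w = \frac{20}{3}$ ($w = \frac{5 - \left(3 - 18\right)}{3} = \frac{5 - -15}{3} = \frac{5 + 15}{3} = \frac{1}{3} \cdot 20 = \frac{20}{3} \approx 6.6667$)
$r = \frac{7}{122}$ ($r = \frac{1}{\frac{122}{7}} = \frac{7}{122} \approx 0.057377$)
$T{\left(U \right)} = - U$ ($T{\left(U \right)} = U \left(-1\right) = - U$)
$\left(T{\left(w \right)} + r\right)^{2} = \left(\left(-1\right) \frac{20}{3} + \frac{7}{122}\right)^{2} = \left(- \frac{20}{3} + \frac{7}{122}\right)^{2} = \left(- \frac{2419}{366}\right)^{2} = \frac{5851561}{133956}$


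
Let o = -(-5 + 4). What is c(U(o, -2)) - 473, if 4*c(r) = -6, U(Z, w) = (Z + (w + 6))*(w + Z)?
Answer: -949/2 ≈ -474.50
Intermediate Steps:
o = 1 (o = -1*(-1) = 1)
U(Z, w) = (Z + w)*(6 + Z + w) (U(Z, w) = (Z + (6 + w))*(Z + w) = (6 + Z + w)*(Z + w) = (Z + w)*(6 + Z + w))
c(r) = -3/2 (c(r) = (¼)*(-6) = -3/2)
c(U(o, -2)) - 473 = -3/2 - 473 = -949/2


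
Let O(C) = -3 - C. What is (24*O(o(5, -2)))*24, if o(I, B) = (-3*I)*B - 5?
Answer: -16128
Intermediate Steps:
o(I, B) = -5 - 3*B*I (o(I, B) = -3*B*I - 5 = -5 - 3*B*I)
(24*O(o(5, -2)))*24 = (24*(-3 - (-5 - 3*(-2)*5)))*24 = (24*(-3 - (-5 + 30)))*24 = (24*(-3 - 1*25))*24 = (24*(-3 - 25))*24 = (24*(-28))*24 = -672*24 = -16128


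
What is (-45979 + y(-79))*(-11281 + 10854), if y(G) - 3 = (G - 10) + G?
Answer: 19703488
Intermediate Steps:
y(G) = -7 + 2*G (y(G) = 3 + ((G - 10) + G) = 3 + ((-10 + G) + G) = 3 + (-10 + 2*G) = -7 + 2*G)
(-45979 + y(-79))*(-11281 + 10854) = (-45979 + (-7 + 2*(-79)))*(-11281 + 10854) = (-45979 + (-7 - 158))*(-427) = (-45979 - 165)*(-427) = -46144*(-427) = 19703488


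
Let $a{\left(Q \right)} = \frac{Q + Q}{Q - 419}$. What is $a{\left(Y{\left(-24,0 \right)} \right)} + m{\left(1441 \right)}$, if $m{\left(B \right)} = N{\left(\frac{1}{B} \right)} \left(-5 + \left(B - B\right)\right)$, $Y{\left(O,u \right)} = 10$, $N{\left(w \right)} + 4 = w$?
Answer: $\frac{11756515}{589369} \approx 19.948$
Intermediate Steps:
$N{\left(w \right)} = -4 + w$
$m{\left(B \right)} = 20 - \frac{5}{B}$ ($m{\left(B \right)} = \left(-4 + \frac{1}{B}\right) \left(-5 + \left(B - B\right)\right) = \left(-4 + \frac{1}{B}\right) \left(-5 + 0\right) = \left(-4 + \frac{1}{B}\right) \left(-5\right) = 20 - \frac{5}{B}$)
$a{\left(Q \right)} = \frac{2 Q}{-419 + Q}$
$a{\left(Y{\left(-24,0 \right)} \right)} + m{\left(1441 \right)} = 2 \cdot 10 \frac{1}{-419 + 10} + \left(20 - \frac{5}{1441}\right) = 2 \cdot 10 \frac{1}{-409} + \left(20 - \frac{5}{1441}\right) = 2 \cdot 10 \left(- \frac{1}{409}\right) + \left(20 - \frac{5}{1441}\right) = - \frac{20}{409} + \frac{28815}{1441} = \frac{11756515}{589369}$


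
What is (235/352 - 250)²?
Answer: 7702695225/123904 ≈ 62167.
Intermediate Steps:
(235/352 - 250)² = (-87765/352)² = 7702695225/123904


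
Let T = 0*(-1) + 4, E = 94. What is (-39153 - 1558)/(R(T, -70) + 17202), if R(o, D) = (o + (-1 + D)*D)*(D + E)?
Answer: -40711/136578 ≈ -0.29808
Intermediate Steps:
T = 4 (T = 0 + 4 = 4)
R(o, D) = (94 + D)*(o + D*(-1 + D)) (R(o, D) = (o + (-1 + D)*D)*(D + 94) = (o + D*(-1 + D))*(94 + D) = (94 + D)*(o + D*(-1 + D)))
(-39153 - 1558)/(R(T, -70) + 17202) = (-39153 - 1558)/(((-70)³ - 94*(-70) + 93*(-70)² + 94*4 - 70*4) + 17202) = -40711/((-343000 + 6580 + 93*4900 + 376 - 280) + 17202) = -40711/((-343000 + 6580 + 455700 + 376 - 280) + 17202) = -40711/(119376 + 17202) = -40711/136578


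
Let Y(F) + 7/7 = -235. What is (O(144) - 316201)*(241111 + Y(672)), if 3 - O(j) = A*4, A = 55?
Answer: -76217185750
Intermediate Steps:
O(j) = -217 (O(j) = 3 - 55*4 = 3 - 1*220 = 3 - 220 = -217)
Y(F) = -236 (Y(F) = -1 - 235 = -236)
(O(144) - 316201)*(241111 + Y(672)) = (-217 - 316201)*(241111 - 236) = -316418*240875 = -76217185750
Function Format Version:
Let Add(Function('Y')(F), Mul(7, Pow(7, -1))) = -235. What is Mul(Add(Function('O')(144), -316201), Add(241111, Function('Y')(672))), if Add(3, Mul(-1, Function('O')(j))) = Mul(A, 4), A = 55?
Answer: -76217185750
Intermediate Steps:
Function('O')(j) = -217 (Function('O')(j) = Add(3, Mul(-1, Mul(55, 4))) = Add(3, Mul(-1, 220)) = Add(3, -220) = -217)
Function('Y')(F) = -236 (Function('Y')(F) = Add(-1, -235) = -236)
Mul(Add(Function('O')(144), -316201), Add(241111, Function('Y')(672))) = Mul(Add(-217, -316201), Add(241111, -236)) = Mul(-316418, 240875) = -76217185750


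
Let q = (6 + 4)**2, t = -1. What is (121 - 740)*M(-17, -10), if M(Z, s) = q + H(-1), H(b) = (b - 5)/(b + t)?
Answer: -63757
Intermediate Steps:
q = 100 (q = 10**2 = 100)
H(b) = (-5 + b)/(-1 + b) (H(b) = (b - 5)/(b - 1) = (-5 + b)/(-1 + b))
M(Z, s) = 103 (M(Z, s) = 100 + (-5 - 1)/(-1 - 1) = 100 - 6/(-2) = 100 - 1/2*(-6) = 100 + 3 = 103)
(121 - 740)*M(-17, -10) = (121 - 740)*103 = -619*103 = -63757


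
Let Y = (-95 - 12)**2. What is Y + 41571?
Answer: 53020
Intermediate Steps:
Y = 11449 (Y = (-107)**2 = 11449)
Y + 41571 = 11449 + 41571 = 53020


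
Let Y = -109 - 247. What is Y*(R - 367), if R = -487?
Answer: 304024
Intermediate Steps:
Y = -356
Y*(R - 367) = -356*(-487 - 367) = -356*(-854) = 304024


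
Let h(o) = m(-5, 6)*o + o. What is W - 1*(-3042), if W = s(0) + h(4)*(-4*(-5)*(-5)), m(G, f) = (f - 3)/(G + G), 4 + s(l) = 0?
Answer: 2758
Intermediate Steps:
s(l) = -4 (s(l) = -4 + 0 = -4)
m(G, f) = (-3 + f)/(2*G) (m(G, f) = (-3 + f)/((2*G)) = (-3 + f)*(1/(2*G)) = (-3 + f)/(2*G))
h(o) = 7*o/10 (h(o) = ((½)*(-3 + 6)/(-5))*o + o = ((½)*(-⅕)*3)*o + o = -3*o/10 + o = 7*o/10)
W = -284 (W = -4 + ((7/10)*4)*(-4*(-5)*(-5)) = -4 + 14*(20*(-5))/5 = -4 + (14/5)*(-100) = -4 - 280 = -284)
W - 1*(-3042) = -284 - 1*(-3042) = -284 + 3042 = 2758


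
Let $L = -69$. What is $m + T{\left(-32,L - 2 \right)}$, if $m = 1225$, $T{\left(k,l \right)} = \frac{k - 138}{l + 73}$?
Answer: $1140$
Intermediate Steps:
$T{\left(k,l \right)} = \frac{-138 + k}{73 + l}$
$m + T{\left(-32,L - 2 \right)} = 1225 + \frac{-138 - 32}{73 - 71} = 1225 + \frac{1}{73 - 71} \left(-170\right) = 1225 + \frac{1}{2} \left(-170\right) = 1225 - 85 = 1140$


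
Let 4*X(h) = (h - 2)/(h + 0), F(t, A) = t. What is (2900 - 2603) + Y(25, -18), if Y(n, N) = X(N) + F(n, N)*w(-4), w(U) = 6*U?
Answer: -5449/18 ≈ -302.72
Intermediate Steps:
X(h) = (-2 + h)/(4*h) (X(h) = ((h - 2)/(h + 0))/4 = ((-2 + h)/h)/4 = (-2 + h)/(4*h))
Y(n, N) = -24*n + (-2 + N)/(4*N) (Y(n, N) = (-2 + N)/(4*N) + n*(6*(-4)) = (-2 + N)/(4*N) + n*(-24) = (-2 + N)/(4*N) - 24*n = -24*n + (-2 + N)/(4*N))
(2900 - 2603) + Y(25, -18) = (2900 - 2603) + (¼)*(-2 - 18 - 96*(-18)*25)/(-18) = 297 + (¼)*(-1/18)*(-2 - 18 + 43200) = 297 + (¼)*(-1/18)*43180 = 297 - 10795/18 = -5449/18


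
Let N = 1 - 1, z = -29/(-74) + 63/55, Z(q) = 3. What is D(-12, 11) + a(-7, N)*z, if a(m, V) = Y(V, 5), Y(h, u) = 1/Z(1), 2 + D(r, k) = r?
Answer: -164683/12210 ≈ -13.488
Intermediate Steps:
D(r, k) = -2 + r
Y(h, u) = ⅓ (Y(h, u) = 1/3 = ⅓)
z = 6257/4070 (z = -29*(-1/74) + 63*(1/55) = 29/74 + 63/55 = 6257/4070 ≈ 1.5373)
N = 0
a(m, V) = ⅓
D(-12, 11) + a(-7, N)*z = (-2 - 12) + (⅓)*(6257/4070) = -14 + 6257/12210 = -164683/12210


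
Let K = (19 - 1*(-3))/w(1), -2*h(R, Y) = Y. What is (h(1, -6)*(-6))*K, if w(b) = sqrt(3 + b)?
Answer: -198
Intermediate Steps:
h(R, Y) = -Y/2
K = 11 (K = (19 - 1*(-3))/(sqrt(3 + 1)) = (19 + 3)/(sqrt(4)) = 22/2 = 22*(1/2) = 11)
(h(1, -6)*(-6))*K = (-1/2*(-6)*(-6))*11 = (3*(-6))*11 = -18*11 = -198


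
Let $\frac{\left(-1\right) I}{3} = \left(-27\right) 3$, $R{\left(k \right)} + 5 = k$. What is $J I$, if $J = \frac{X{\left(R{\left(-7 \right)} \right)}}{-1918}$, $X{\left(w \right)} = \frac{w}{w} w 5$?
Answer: $\frac{7290}{959} \approx 7.6017$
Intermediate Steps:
$R{\left(k \right)} = -5 + k$
$X{\left(w \right)} = 5 w$ ($X{\left(w \right)} = 1 w 5 = w 5 = 5 w$)
$I = 243$ ($I = - 3 \left(\left(-27\right) 3\right) = \left(-3\right) \left(-81\right) = 243$)
$J = \frac{30}{959}$ ($J = \frac{5 \left(-5 - 7\right)}{-1918} = 5 \left(-12\right) \left(- \frac{1}{1918}\right) = \left(-60\right) \left(- \frac{1}{1918}\right) = \frac{30}{959} \approx 0.031283$)
$J I = \frac{30}{959} \cdot 243 = \frac{7290}{959}$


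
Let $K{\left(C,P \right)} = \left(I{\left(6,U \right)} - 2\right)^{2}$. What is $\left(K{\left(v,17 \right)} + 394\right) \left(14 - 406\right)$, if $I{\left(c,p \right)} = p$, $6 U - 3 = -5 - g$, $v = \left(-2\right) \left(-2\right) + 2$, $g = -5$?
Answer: $-155330$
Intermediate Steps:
$v = 6$ ($v = 4 + 2 = 6$)
$U = \frac{1}{2}$ ($U = \frac{1}{2} + \frac{-5 - -5}{6} = \frac{1}{2} + \frac{-5 + 5}{6} = \frac{1}{2} + \frac{1}{6} \cdot 0 = \frac{1}{2} + 0 = \frac{1}{2} \approx 0.5$)
$K{\left(C,P \right)} = \frac{9}{4}$ ($K{\left(C,P \right)} = \left(\frac{1}{2} - 2\right)^{2} = \left(- \frac{3}{2}\right)^{2} = \frac{9}{4}$)
$\left(K{\left(v,17 \right)} + 394\right) \left(14 - 406\right) = \left(\frac{9}{4} + 394\right) \left(14 - 406\right) = \frac{1585}{4} \left(-392\right) = -155330$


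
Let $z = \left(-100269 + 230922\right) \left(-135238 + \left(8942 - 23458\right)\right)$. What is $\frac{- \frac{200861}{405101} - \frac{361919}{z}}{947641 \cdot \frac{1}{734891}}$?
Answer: $- \frac{2888019789181383511933}{7511124753272203129242} \approx -0.3845$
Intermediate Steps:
$z = -19565809362$ ($z = 130653 \left(-135238 + \left(8942 - 23458\right)\right) = 130653 \left(-135238 - 14516\right) = 130653 \left(-149754\right) = -19565809362$)
$\frac{- \frac{200861}{405101} - \frac{361919}{z}}{947641 \cdot \frac{1}{734891}} = \frac{- \frac{200861}{405101} - \frac{361919}{-19565809362}}{947641 \cdot \frac{1}{734891}} = \frac{\left(-200861\right) \frac{1}{405101} - - \frac{361919}{19565809362}}{947641 \cdot \frac{1}{734891}} = \frac{- \frac{200861}{405101} + \frac{361919}{19565809362}}{\frac{947641}{734891}} = \left(- \frac{3929861420511863}{7926128938355562}\right) \frac{734891}{947641} = - \frac{2888019789181383511933}{7511124753272203129242}$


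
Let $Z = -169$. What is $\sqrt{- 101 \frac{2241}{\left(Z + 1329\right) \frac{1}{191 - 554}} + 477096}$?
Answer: $\frac{\sqrt{184322011470}}{580} \approx 740.22$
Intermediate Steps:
$\sqrt{- 101 \frac{2241}{\left(Z + 1329\right) \frac{1}{191 - 554}} + 477096} = \sqrt{- 101 \frac{2241}{\left(-169 + 1329\right) \frac{1}{191 - 554}} + 477096} = \sqrt{- 101 \frac{2241}{1160 \frac{1}{-363}} + 477096} = \sqrt{- 101 \frac{2241}{1160 \left(- \frac{1}{363}\right)} + 477096} = \sqrt{- 101 \frac{2241}{- \frac{1160}{363}} + 477096} = \sqrt{- 101 \cdot 2241 \left(- \frac{363}{1160}\right) + 477096} = \sqrt{\left(-101\right) \left(- \frac{813483}{1160}\right) + 477096} = \sqrt{\frac{82161783}{1160} + 477096} = \sqrt{\frac{635593143}{1160}} = \frac{\sqrt{184322011470}}{580}$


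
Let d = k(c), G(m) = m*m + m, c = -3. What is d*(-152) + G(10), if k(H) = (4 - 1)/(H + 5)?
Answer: -118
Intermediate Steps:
G(m) = m + m² (G(m) = m² + m = m + m²)
k(H) = 3/(5 + H)
d = 3/2 (d = 3/(5 - 3) = 3/2 ≈ 1.5000)
d*(-152) + G(10) = (3/2)*(-152) + 10*(1 + 10) = -228 + 10*11 = -228 + 110 = -118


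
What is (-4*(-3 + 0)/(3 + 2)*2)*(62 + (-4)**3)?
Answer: -48/5 ≈ -9.6000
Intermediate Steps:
(-4*(-3 + 0)/(3 + 2)*2)*(62 + (-4)**3) = (-(-12)/5*2)*(62 - 64) = (-(-12)/5*2)*(-2) = (-4*(-3/5)*2)*(-2) = ((12/5)*2)*(-2) = (24/5)*(-2) = -48/5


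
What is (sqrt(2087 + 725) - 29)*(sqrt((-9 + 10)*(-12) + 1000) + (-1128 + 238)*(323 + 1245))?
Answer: 2*(29 - 2*sqrt(703))*(697760 - sqrt(247)) ≈ -3.3531e+7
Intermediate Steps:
(sqrt(2087 + 725) - 29)*(sqrt((-9 + 10)*(-12) + 1000) + (-1128 + 238)*(323 + 1245)) = (sqrt(2812) - 29)*(sqrt(1*(-12) + 1000) - 890*1568) = (2*sqrt(703) - 29)*(sqrt(-12 + 1000) - 1395520) = (-29 + 2*sqrt(703))*(sqrt(988) - 1395520) = (-29 + 2*sqrt(703))*(2*sqrt(247) - 1395520) = (-29 + 2*sqrt(703))*(-1395520 + 2*sqrt(247)) = (-1395520 + 2*sqrt(247))*(-29 + 2*sqrt(703))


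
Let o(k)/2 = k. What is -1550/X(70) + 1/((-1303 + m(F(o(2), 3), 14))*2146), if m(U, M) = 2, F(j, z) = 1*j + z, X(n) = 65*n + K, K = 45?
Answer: -865504179/2565798374 ≈ -0.33732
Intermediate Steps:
o(k) = 2*k
X(n) = 45 + 65*n (X(n) = 65*n + 45 = 45 + 65*n)
F(j, z) = j + z
-1550/X(70) + 1/((-1303 + m(F(o(2), 3), 14))*2146) = -1550/(45 + 65*70) + 1/((-1303 + 2)*2146) = -1550/(45 + 4550) + (1/2146)/(-1301) = -1550/4595 - 1/1301*1/2146 = -1550*1/4595 - 1/2791946 = -310/919 - 1/2791946 = -865504179/2565798374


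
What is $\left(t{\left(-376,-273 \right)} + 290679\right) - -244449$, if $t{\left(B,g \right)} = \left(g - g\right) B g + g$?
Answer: $534855$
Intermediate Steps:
$t{\left(B,g \right)} = g$ ($t{\left(B,g \right)} = 0 B g + g = 0 g + g = 0 + g = g$)
$\left(t{\left(-376,-273 \right)} + 290679\right) - -244449 = \left(-273 + 290679\right) - -244449 = 290406 + 244449 = 534855$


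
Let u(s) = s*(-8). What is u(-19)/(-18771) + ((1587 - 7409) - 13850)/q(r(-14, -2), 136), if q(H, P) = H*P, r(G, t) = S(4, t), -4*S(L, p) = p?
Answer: -92318362/319107 ≈ -289.30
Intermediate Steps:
S(L, p) = -p/4
r(G, t) = -t/4
u(s) = -8*s
u(-19)/(-18771) + ((1587 - 7409) - 13850)/q(r(-14, -2), 136) = -8*(-19)/(-18771) + ((1587 - 7409) - 13850)/((-¼*(-2)*136)) = 152*(-1/18771) + (-5822 - 13850)/(((½)*136)) = -152/18771 - 19672/68 = -152/18771 - 19672*1/68 = -152/18771 - 4918/17 = -92318362/319107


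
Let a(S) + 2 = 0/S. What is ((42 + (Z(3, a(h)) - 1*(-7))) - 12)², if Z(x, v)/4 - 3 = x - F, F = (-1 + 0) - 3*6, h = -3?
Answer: 18769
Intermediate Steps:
a(S) = -2 (a(S) = -2 + 0/S = -2 + 0 = -2)
F = -19 (F = -1 - 18 = -19)
Z(x, v) = 88 + 4*x (Z(x, v) = 12 + 4*(x - 1*(-19)) = 12 + 4*(x + 19) = 12 + 4*(19 + x) = 12 + (76 + 4*x) = 88 + 4*x)
((42 + (Z(3, a(h)) - 1*(-7))) - 12)² = ((42 + ((88 + 4*3) - 1*(-7))) - 12)² = ((42 + ((88 + 12) + 7)) - 12)² = ((42 + (100 + 7)) - 12)² = ((42 + 107) - 12)² = (149 - 12)² = 137² = 18769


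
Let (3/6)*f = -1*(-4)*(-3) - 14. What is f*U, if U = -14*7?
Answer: 5096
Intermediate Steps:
f = -52 (f = 2*(-1*(-4)*(-3) - 14) = 2*(4*(-3) - 14) = 2*(-12 - 14) = 2*(-26) = -52)
U = -98
f*U = -52*(-98) = 5096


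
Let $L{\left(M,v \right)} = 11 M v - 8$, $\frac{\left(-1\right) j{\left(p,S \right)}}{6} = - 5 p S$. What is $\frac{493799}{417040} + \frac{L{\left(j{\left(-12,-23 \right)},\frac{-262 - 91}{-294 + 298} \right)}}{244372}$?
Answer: $- \frac{807855242373}{25478224720} \approx -31.708$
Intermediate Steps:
$j{\left(p,S \right)} = 30 S p$ ($j{\left(p,S \right)} = - 6 - 5 p S = - 6 \left(- 5 S p\right) = 30 S p$)
$L{\left(M,v \right)} = -8 + 11 M v$ ($L{\left(M,v \right)} = 11 M v - 8 = -8 + 11 M v$)
$\frac{493799}{417040} + \frac{L{\left(j{\left(-12,-23 \right)},\frac{-262 - 91}{-294 + 298} \right)}}{244372} = \frac{493799}{417040} + \frac{-8 + 11 \cdot 30 \left(-23\right) \left(-12\right) \frac{-262 - 91}{-294 + 298}}{244372} = 493799 \cdot \frac{1}{417040} + \left(-8 + 11 \cdot 8280 \left(- \frac{353}{4}\right)\right) \frac{1}{244372} = \frac{493799}{417040} + \left(-8 + 11 \cdot 8280 \left(\left(-353\right) \frac{1}{4}\right)\right) \frac{1}{244372} = \frac{493799}{417040} + \left(-8 + 11 \cdot 8280 \left(- \frac{353}{4}\right)\right) \frac{1}{244372} = \frac{493799}{417040} + \left(-8 - 8037810\right) \frac{1}{244372} = \frac{493799}{417040} - \frac{4018909}{122186} = - \frac{807855242373}{25478224720}$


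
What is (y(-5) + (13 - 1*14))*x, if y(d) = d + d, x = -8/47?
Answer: 88/47 ≈ 1.8723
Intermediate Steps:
x = -8/47 (x = -8*1/47 = -8/47 ≈ -0.17021)
y(d) = 2*d
(y(-5) + (13 - 1*14))*x = (2*(-5) + (13 - 1*14))*(-8/47) = (-10 + (13 - 14))*(-8/47) = (-10 - 1)*(-8/47) = -11*(-8/47) = 88/47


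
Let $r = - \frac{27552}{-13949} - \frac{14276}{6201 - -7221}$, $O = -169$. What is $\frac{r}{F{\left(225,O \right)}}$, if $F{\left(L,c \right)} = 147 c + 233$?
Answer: $- \frac{8533351}{230378489679} \approx -3.7041 \cdot 10^{-5}$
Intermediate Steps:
$F{\left(L,c \right)} = 233 + 147 c$
$r = \frac{85333510}{93611739}$ ($r = \left(-27552\right) \left(- \frac{1}{13949}\right) - \frac{14276}{6201 + 7221} = \frac{27552}{13949} - \frac{14276}{13422} = \frac{27552}{13949} - \frac{7138}{6711} = \frac{85333510}{93611739} \approx 0.91157$)
$\frac{r}{F{\left(225,O \right)}} = \frac{85333510}{93611739 \left(233 + 147 \left(-169\right)\right)} = \frac{85333510}{93611739 \left(233 - 24843\right)} = \frac{85333510}{93611739 \left(-24610\right)} = \frac{85333510}{93611739} \left(- \frac{1}{24610}\right) = - \frac{8533351}{230378489679}$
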